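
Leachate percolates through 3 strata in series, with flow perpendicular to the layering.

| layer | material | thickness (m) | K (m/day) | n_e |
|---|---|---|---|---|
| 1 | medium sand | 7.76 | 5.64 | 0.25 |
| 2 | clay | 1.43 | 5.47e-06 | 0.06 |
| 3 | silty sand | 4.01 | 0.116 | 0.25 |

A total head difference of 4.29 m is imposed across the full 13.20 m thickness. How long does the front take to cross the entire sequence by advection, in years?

505

With flow normal to the layers, continuity requires the same specific discharge q through every layer.
Σ(b_i/K_i) = 7.76/5.64 + 1.43/5.47e-06 + 4.01/0.116 = 2.615e+05 d.
q = Δh / Σ(b_i/K_i) = 4.29 / 2.615e+05 = 1.641e-05 m/day.
In each layer the seepage velocity is v_i = q/n_i, so the layer transit time is t_i = b_i·n_i / q:
  layer 1 (medium sand): t_1 = 7.76 × 0.25 / 1.641e-05 = 1.182e+05 d
  layer 2 (clay): t_2 = 1.43 × 0.06 / 1.641e-05 = 5229 d
  layer 3 (silty sand): t_3 = 4.01 × 0.25 / 1.641e-05 = 61099 d
Total t = Σ t_i = 1.846e+05 days = 505.3 years.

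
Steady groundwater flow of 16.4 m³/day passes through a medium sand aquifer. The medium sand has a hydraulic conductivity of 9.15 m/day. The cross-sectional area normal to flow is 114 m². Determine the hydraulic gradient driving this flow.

From Q = K·A·i, i = Q / (K·A) = 16.4 / (9.150 × 114.0) = 0.01572.

0.0157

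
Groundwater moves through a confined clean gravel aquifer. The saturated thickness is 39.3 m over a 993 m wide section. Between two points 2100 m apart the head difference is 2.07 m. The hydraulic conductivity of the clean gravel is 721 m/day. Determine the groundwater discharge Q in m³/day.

Cross-sectional area A = 993 × 39.3 = 39025 m².
Hydraulic gradient i = Δh / L = 2.07 / 2100 = 0.0009857.
Darcy's law: Q = K · A · i = 721.0 × 39025 × 0.0009857 = 27735 m³/day.

27700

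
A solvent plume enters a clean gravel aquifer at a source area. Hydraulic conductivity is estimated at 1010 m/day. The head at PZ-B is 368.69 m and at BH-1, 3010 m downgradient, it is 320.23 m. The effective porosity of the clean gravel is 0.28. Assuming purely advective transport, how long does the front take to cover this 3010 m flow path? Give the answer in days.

Hydraulic gradient i = (368.69 − 320.23) / 3010 = 48.46 / 3010 = 0.01610.
Darcy flux q = K · i = 1010 × 0.01610 = 16.26 m/day.
Seepage velocity v = q / n_e = 16.26 / 0.28 = 58.07 m/day.
Travel time t = L / v = 3010 / 58.07 = 51.83 days.

51.8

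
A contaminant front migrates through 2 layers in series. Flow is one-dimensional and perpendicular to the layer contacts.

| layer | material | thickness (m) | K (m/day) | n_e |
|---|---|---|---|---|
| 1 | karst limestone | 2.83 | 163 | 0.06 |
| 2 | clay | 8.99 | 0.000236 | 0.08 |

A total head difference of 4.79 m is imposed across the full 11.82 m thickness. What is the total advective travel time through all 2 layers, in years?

With flow normal to the layers, continuity requires the same specific discharge q through every layer.
Σ(b_i/K_i) = 2.83/163 + 8.99/0.000236 = 38093 d.
q = Δh / Σ(b_i/K_i) = 4.79 / 38093 = 0.0001257 m/day.
In each layer the seepage velocity is v_i = q/n_i, so the layer transit time is t_i = b_i·n_i / q:
  layer 1 (karst limestone): t_1 = 2.83 × 0.06 / 0.0001257 = 1350 d
  layer 2 (clay): t_2 = 8.99 × 0.08 / 0.0001257 = 5720 d
Total t = Σ t_i = 7070 days = 19.36 years.

19.4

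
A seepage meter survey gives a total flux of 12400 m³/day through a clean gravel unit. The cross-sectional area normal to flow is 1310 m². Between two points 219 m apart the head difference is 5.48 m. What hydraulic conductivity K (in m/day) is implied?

Hydraulic gradient i = Δh / L = 5.48 / 219 = 0.02502.
From Q = K·A·i, K = Q / (A·i) = 12400 / (1310 × 0.02502) = 378.3 m/day.

378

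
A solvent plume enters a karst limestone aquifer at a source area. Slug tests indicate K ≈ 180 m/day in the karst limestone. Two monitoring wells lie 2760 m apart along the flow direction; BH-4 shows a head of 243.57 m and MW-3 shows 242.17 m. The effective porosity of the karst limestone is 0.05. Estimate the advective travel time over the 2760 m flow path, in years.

4.14

Hydraulic gradient i = (243.57 − 242.17) / 2760 = 1.4 / 2760 = 0.0005072.
Darcy flux q = K · i = 180.0 × 0.0005072 = 0.09130 m/day.
Seepage velocity v = q / n_e = 0.09130 / 0.05 = 1.826 m/day.
Travel time t = L / v = 2760 / 1.826 = 1511 days = 4.138 years.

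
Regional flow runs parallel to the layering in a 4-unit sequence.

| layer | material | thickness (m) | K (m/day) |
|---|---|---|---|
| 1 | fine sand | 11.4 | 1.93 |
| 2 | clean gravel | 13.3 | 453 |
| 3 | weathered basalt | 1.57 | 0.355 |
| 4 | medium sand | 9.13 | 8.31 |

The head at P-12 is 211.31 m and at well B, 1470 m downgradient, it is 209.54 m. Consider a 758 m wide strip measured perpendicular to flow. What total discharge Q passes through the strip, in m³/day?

5590

Flow is parallel to layering, so each bed carries its own Darcy discharge and the transmissivities add.
Σ(K_i·b_i) = 1.93×11.4 + 453×13.3 + 0.355×1.57 + 8.31×9.13 = 6123 m²/day.
Hydraulic gradient i = (211.31 − 209.54) / 1470 = 1.77 / 1470 = 0.001204.
Q = Σ(K_i·b_i) · W · i = 6123 × 758 × 0.001204 = 5589 m³/day.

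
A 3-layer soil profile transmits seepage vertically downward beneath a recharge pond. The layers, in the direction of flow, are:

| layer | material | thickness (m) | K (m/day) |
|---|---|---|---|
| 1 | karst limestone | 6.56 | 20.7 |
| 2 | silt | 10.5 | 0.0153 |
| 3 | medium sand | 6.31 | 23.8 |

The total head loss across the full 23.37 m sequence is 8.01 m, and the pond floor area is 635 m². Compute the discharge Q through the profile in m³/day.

Flow is perpendicular to layering, so the layers act in series and the equivalent K is the thickness-weighted harmonic mean.
Total thickness L = 6.56 + 10.5 + 6.31 = 23.37 m.
Σ(b_i/K_i) = 6.56/20.7 + 10.5/0.0153 + 6.31/23.8 = 686.9 d.
K_eq = L / Σ(b_i/K_i) = 23.37 / 686.9 = 0.03402 m/day.
Q = K_eq · A · (Δh/L) = 0.03402 × 635 × (8.01/23.37) = 7.405 m³/day.

7.41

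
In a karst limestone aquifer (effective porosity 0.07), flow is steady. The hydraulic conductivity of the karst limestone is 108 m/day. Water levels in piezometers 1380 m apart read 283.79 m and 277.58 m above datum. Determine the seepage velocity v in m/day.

Hydraulic gradient i = (283.79 − 277.58) / 1380 = 6.21 / 1380 = 0.004500.
Darcy flux q = K · i = 108.0 × 0.004500 = 0.4860 m/day.
Seepage velocity v = q / n_e = 0.4860 / 0.07 = 6.943 m/day.

6.94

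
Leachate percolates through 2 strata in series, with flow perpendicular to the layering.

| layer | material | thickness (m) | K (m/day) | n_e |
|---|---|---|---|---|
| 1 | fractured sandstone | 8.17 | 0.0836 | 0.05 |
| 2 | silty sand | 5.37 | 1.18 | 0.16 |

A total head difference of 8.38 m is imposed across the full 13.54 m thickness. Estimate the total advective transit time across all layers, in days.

15.5

With flow normal to the layers, continuity requires the same specific discharge q through every layer.
Σ(b_i/K_i) = 8.17/0.0836 + 5.37/1.18 = 102.3 d.
q = Δh / Σ(b_i/K_i) = 8.38 / 102.3 = 0.08193 m/day.
In each layer the seepage velocity is v_i = q/n_i, so the layer transit time is t_i = b_i·n_i / q:
  layer 1 (fractured sandstone): t_1 = 8.17 × 0.05 / 0.08193 = 4.986 d
  layer 2 (silty sand): t_2 = 5.37 × 0.16 / 0.08193 = 10.49 d
Total t = Σ t_i = 15.47 days.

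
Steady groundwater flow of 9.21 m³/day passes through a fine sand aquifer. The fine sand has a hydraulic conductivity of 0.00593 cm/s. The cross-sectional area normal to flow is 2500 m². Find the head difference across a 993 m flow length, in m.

0.714

Convert K: 0.00593 cm/s × 864 = 5.124 m/day.
From Q = K·A·i, i = Q / (K·A) = 9.21 / (5.124 × 2500) = 0.0007190.
Head loss Δh = i · L = 0.0007190 × 993 = 0.7140 m.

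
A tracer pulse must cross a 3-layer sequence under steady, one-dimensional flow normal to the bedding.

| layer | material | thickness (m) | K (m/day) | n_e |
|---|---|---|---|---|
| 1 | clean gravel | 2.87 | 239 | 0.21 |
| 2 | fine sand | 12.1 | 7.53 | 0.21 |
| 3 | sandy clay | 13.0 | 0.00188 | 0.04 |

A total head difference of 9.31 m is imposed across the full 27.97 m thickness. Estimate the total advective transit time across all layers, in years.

7.45

With flow normal to the layers, continuity requires the same specific discharge q through every layer.
Σ(b_i/K_i) = 2.87/239 + 12.1/7.53 + 13.0/0.00188 = 6917 d.
q = Δh / Σ(b_i/K_i) = 9.31 / 6917 = 0.001346 m/day.
In each layer the seepage velocity is v_i = q/n_i, so the layer transit time is t_i = b_i·n_i / q:
  layer 1 (clean gravel): t_1 = 2.87 × 0.21 / 0.001346 = 447.8 d
  layer 2 (fine sand): t_2 = 12.1 × 0.21 / 0.001346 = 1888 d
  layer 3 (sandy clay): t_3 = 13.0 × 0.04 / 0.001346 = 386.3 d
Total t = Σ t_i = 2722 days = 7.452 years.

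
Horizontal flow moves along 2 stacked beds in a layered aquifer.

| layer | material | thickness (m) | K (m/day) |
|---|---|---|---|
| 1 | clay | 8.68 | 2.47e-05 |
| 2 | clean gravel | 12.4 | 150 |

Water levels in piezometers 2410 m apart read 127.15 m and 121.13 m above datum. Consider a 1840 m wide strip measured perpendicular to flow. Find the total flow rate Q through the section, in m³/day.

Flow is parallel to layering, so each bed carries its own Darcy discharge and the transmissivities add.
Σ(K_i·b_i) = 2.47e-05×8.68 + 150×12.4 = 1860 m²/day.
Hydraulic gradient i = (127.15 − 121.13) / 2410 = 6.02 / 2410 = 0.002498.
Q = Σ(K_i·b_i) · W · i = 1860 × 1840 × 0.002498 = 8549 m³/day.

8550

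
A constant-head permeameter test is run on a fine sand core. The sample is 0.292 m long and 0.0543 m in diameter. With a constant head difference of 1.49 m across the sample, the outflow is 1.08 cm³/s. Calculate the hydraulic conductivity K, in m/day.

Cross-sectional area A = π·(d/2)² = π × (0.0543/2)² = 0.002316 m².
Convert discharge: 1.08 cm³/s = 1.080e-06 m³/s.
Darcy's law rearranged: K = Q·L / (A·Δh) = 1.080e-06 × 0.292 / (0.002316 × 1.49) = 9.140e-05 m/s = 7.897 m/day.

7.90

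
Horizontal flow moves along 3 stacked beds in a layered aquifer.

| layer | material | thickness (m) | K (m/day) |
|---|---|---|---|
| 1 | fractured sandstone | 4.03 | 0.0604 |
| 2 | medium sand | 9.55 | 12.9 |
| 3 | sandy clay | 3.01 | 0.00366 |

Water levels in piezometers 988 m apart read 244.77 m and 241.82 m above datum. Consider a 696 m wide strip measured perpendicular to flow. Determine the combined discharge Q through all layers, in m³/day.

257

Flow is parallel to layering, so each bed carries its own Darcy discharge and the transmissivities add.
Σ(K_i·b_i) = 0.0604×4.03 + 12.9×9.55 + 0.00366×3.01 = 123.4 m²/day.
Hydraulic gradient i = (244.77 − 241.82) / 988 = 2.95 / 988 = 0.002986.
Q = Σ(K_i·b_i) · W · i = 123.4 × 696 × 0.002986 = 256.5 m³/day.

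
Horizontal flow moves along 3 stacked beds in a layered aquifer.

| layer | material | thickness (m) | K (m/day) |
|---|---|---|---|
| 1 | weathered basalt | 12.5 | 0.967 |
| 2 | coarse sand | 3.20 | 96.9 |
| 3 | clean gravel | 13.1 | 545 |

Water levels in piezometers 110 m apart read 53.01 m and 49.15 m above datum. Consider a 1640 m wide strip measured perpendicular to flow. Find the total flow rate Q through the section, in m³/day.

Flow is parallel to layering, so each bed carries its own Darcy discharge and the transmissivities add.
Σ(K_i·b_i) = 0.967×12.5 + 96.9×3.20 + 545×13.1 = 7462 m²/day.
Hydraulic gradient i = (53.01 − 49.15) / 110 = 3.86 / 110 = 0.03509.
Q = Σ(K_i·b_i) · W · i = 7462 × 1640 × 0.03509 = 4.294e+05 m³/day.

429000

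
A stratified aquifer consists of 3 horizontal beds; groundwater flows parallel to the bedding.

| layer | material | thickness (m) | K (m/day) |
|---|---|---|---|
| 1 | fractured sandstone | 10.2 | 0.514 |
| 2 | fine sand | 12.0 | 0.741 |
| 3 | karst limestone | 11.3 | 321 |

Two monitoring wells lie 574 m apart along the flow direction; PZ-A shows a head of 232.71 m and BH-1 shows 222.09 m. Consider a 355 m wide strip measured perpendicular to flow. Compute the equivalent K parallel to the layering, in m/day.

Flow is parallel to layering, so each bed carries its own Darcy discharge and the transmissivities add.
Σ(K_i·b_i) = 0.514×10.2 + 0.741×12.0 + 321×11.3 = 3641 m²/day.
Total thickness b = 33.50 m, so K_eq = Σ(K_i·b_i)/b = 108.7 m/day.

109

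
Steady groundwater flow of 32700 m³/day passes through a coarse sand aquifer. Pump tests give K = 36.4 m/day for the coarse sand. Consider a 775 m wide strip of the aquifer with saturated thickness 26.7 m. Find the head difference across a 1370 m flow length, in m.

59.5

Cross-sectional area A = 775 × 26.7 = 20692 m².
From Q = K·A·i, i = Q / (K·A) = 32700 / (36.40 × 20692) = 0.04341.
Head loss Δh = i · L = 0.04341 × 1370 = 59.48 m.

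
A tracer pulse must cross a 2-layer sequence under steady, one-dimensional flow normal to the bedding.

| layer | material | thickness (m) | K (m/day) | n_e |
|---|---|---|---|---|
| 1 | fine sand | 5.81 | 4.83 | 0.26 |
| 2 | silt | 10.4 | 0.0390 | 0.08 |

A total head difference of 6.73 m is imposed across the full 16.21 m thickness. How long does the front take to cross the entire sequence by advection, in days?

With flow normal to the layers, continuity requires the same specific discharge q through every layer.
Σ(b_i/K_i) = 5.81/4.83 + 10.4/0.0390 = 267.9 d.
q = Δh / Σ(b_i/K_i) = 6.73 / 267.9 = 0.02512 m/day.
In each layer the seepage velocity is v_i = q/n_i, so the layer transit time is t_i = b_i·n_i / q:
  layer 1 (fine sand): t_1 = 5.81 × 0.26 / 0.02512 = 60.13 d
  layer 2 (silt): t_2 = 10.4 × 0.08 / 0.02512 = 33.12 d
Total t = Σ t_i = 93.24 days.

93.2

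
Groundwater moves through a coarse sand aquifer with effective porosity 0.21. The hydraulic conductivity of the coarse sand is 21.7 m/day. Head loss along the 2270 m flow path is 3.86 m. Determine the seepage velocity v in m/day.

0.176

Hydraulic gradient i = Δh / L = 3.86 / 2270 = 0.001700.
Darcy flux q = K · i = 21.70 × 0.001700 = 0.03690 m/day.
Seepage velocity v = q / n_e = 0.03690 / 0.21 = 0.1757 m/day.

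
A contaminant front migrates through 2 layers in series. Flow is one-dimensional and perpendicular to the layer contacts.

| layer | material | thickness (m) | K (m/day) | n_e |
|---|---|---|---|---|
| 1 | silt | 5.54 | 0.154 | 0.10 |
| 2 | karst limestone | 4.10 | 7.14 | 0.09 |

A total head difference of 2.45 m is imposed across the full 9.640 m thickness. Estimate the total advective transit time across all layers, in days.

13.8

With flow normal to the layers, continuity requires the same specific discharge q through every layer.
Σ(b_i/K_i) = 5.54/0.154 + 4.10/7.14 = 36.55 d.
q = Δh / Σ(b_i/K_i) = 2.45 / 36.55 = 0.06703 m/day.
In each layer the seepage velocity is v_i = q/n_i, so the layer transit time is t_i = b_i·n_i / q:
  layer 1 (silt): t_1 = 5.54 × 0.10 / 0.06703 = 8.264 d
  layer 2 (karst limestone): t_2 = 4.10 × 0.09 / 0.06703 = 5.505 d
Total t = Σ t_i = 13.77 days.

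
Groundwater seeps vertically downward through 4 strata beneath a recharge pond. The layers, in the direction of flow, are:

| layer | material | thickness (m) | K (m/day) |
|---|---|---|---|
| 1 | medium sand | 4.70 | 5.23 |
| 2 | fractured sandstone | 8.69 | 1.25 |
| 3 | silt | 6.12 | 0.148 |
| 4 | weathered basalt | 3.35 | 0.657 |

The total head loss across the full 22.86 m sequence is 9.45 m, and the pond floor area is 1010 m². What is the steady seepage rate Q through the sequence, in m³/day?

176

Flow is perpendicular to layering, so the layers act in series and the equivalent K is the thickness-weighted harmonic mean.
Total thickness L = 4.70 + 8.69 + 6.12 + 3.35 = 22.86 m.
Σ(b_i/K_i) = 4.70/5.23 + 8.69/1.25 + 6.12/0.148 + 3.35/0.657 = 54.30 d.
K_eq = L / Σ(b_i/K_i) = 22.86 / 54.30 = 0.4210 m/day.
Q = K_eq · A · (Δh/L) = 0.4210 × 1010 × (9.45/22.86) = 175.8 m³/day.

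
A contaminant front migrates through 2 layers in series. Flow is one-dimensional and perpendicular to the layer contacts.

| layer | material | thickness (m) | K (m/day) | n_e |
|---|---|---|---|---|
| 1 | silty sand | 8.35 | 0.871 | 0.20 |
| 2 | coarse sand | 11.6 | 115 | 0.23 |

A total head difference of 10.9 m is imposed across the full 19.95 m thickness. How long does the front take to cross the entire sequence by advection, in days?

With flow normal to the layers, continuity requires the same specific discharge q through every layer.
Σ(b_i/K_i) = 8.35/0.871 + 11.6/115 = 9.688 d.
q = Δh / Σ(b_i/K_i) = 10.9 / 9.688 = 1.125 m/day.
In each layer the seepage velocity is v_i = q/n_i, so the layer transit time is t_i = b_i·n_i / q:
  layer 1 (silty sand): t_1 = 8.35 × 0.20 / 1.125 = 1.484 d
  layer 2 (coarse sand): t_2 = 11.6 × 0.23 / 1.125 = 2.371 d
Total t = Σ t_i = 3.855 days.

3.86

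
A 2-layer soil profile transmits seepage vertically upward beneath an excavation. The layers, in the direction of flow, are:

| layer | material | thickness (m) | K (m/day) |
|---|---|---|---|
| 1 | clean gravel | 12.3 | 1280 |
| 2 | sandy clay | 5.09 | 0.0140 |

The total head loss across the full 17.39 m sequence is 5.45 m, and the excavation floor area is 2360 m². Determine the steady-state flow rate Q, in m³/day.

Flow is perpendicular to layering, so the layers act in series and the equivalent K is the thickness-weighted harmonic mean.
Total thickness L = 12.3 + 5.09 = 17.39 m.
Σ(b_i/K_i) = 12.3/1280 + 5.09/0.0140 = 363.6 d.
K_eq = L / Σ(b_i/K_i) = 17.39 / 363.6 = 0.04783 m/day.
Q = K_eq · A · (Δh/L) = 0.04783 × 2360 × (5.45/17.39) = 35.38 m³/day.

35.4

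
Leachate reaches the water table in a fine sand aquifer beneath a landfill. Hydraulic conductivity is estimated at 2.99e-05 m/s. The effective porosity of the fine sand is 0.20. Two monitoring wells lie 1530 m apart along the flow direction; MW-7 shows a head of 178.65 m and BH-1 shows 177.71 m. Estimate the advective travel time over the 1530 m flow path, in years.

Convert K: 2.99e-05 m/s × 86400 = 2.583 m/day.
Hydraulic gradient i = (178.65 − 177.71) / 1530 = 0.94 / 1530 = 0.0006144.
Darcy flux q = K · i = 2.583 × 0.0006144 = 0.001587 m/day.
Seepage velocity v = q / n_e = 0.001587 / 0.20 = 0.007936 m/day.
Travel time t = L / v = 1530 / 0.007936 = 1.928e+05 days = 527.8 years.

528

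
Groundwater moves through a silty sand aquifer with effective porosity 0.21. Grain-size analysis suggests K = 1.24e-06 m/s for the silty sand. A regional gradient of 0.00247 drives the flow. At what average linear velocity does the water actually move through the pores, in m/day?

0.00126

Convert K: 1.24e-06 m/s × 86400 = 0.1071 m/day.
Hydraulic gradient i = 0.00247.
Darcy flux q = K · i = 0.1071 × 0.002470 = 0.0002646 m/day.
Seepage velocity v = q / n_e = 0.0002646 / 0.21 = 0.001260 m/day.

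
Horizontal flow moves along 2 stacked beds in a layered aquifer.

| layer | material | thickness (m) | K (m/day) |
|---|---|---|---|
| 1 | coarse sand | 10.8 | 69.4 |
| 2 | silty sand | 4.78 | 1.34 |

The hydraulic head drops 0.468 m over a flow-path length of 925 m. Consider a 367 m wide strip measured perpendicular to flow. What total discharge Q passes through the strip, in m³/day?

Flow is parallel to layering, so each bed carries its own Darcy discharge and the transmissivities add.
Σ(K_i·b_i) = 69.4×10.8 + 1.34×4.78 = 755.9 m²/day.
Hydraulic gradient i = Δh / L = 0.468 / 925 = 0.0005059.
Q = Σ(K_i·b_i) · W · i = 755.9 × 367 × 0.0005059 = 140.4 m³/day.

140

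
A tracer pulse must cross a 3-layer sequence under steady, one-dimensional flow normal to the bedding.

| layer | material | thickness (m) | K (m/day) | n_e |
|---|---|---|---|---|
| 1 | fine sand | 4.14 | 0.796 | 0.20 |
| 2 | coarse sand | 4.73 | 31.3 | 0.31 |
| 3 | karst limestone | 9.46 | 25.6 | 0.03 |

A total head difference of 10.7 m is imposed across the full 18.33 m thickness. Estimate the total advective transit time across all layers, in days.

1.38

With flow normal to the layers, continuity requires the same specific discharge q through every layer.
Σ(b_i/K_i) = 4.14/0.796 + 4.73/31.3 + 9.46/25.6 = 5.722 d.
q = Δh / Σ(b_i/K_i) = 10.7 / 5.722 = 1.870 m/day.
In each layer the seepage velocity is v_i = q/n_i, so the layer transit time is t_i = b_i·n_i / q:
  layer 1 (fine sand): t_1 = 4.14 × 0.20 / 1.870 = 0.4428 d
  layer 2 (coarse sand): t_2 = 4.73 × 0.31 / 1.870 = 0.7841 d
  layer 3 (karst limestone): t_3 = 9.46 × 0.03 / 1.870 = 0.1518 d
Total t = Σ t_i = 1.379 days.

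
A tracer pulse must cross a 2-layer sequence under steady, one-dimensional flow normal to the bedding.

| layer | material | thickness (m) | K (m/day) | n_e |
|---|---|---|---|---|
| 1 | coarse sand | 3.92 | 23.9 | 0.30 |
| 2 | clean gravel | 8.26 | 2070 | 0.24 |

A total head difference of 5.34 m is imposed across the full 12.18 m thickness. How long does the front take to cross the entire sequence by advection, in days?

0.0994

With flow normal to the layers, continuity requires the same specific discharge q through every layer.
Σ(b_i/K_i) = 3.92/23.9 + 8.26/2070 = 0.1680 d.
q = Δh / Σ(b_i/K_i) = 5.34 / 0.1680 = 31.78 m/day.
In each layer the seepage velocity is v_i = q/n_i, so the layer transit time is t_i = b_i·n_i / q:
  layer 1 (coarse sand): t_1 = 3.92 × 0.30 / 31.78 = 0.03700 d
  layer 2 (clean gravel): t_2 = 8.26 × 0.24 / 31.78 = 0.06237 d
Total t = Σ t_i = 0.09937 days.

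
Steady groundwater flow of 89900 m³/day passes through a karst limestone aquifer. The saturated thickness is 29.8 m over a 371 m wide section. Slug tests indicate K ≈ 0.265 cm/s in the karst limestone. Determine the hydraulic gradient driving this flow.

Convert K: 0.265 cm/s × 864 = 229.0 m/day.
Cross-sectional area A = 371 × 29.8 = 11056 m².
From Q = K·A·i, i = Q / (K·A) = 89900 / (229.0 × 11056) = 0.03551.

0.0355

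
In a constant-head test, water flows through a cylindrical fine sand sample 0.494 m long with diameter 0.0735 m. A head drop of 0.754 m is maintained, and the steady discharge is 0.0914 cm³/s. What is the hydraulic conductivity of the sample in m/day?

1.22

Cross-sectional area A = π·(d/2)² = π × (0.0735/2)² = 0.004243 m².
Convert discharge: 0.0914 cm³/s = 9.140e-08 m³/s.
Darcy's law rearranged: K = Q·L / (A·Δh) = 9.140e-08 × 0.494 / (0.004243 × 0.754) = 1.411e-05 m/s = 1.219 m/day.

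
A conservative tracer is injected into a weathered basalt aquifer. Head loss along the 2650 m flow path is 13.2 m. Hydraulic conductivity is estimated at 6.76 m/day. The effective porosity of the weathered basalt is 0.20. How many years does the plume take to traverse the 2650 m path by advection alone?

Hydraulic gradient i = Δh / L = 13.2 / 2650 = 0.004981.
Darcy flux q = K · i = 6.760 × 0.004981 = 0.03367 m/day.
Seepage velocity v = q / n_e = 0.03367 / 0.20 = 0.1684 m/day.
Travel time t = L / v = 2650 / 0.1684 = 15740 days = 43.09 years.

43.1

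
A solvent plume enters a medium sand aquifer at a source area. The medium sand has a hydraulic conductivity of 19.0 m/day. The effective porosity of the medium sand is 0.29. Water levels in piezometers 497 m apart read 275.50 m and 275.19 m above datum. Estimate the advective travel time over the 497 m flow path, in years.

Hydraulic gradient i = (275.50 − 275.19) / 497 = 0.31 / 497 = 0.0006237.
Darcy flux q = K · i = 19.00 × 0.0006237 = 0.01185 m/day.
Seepage velocity v = q / n_e = 0.01185 / 0.29 = 0.04087 m/day.
Travel time t = L / v = 497 / 0.04087 = 12162 days = 33.30 years.

33.3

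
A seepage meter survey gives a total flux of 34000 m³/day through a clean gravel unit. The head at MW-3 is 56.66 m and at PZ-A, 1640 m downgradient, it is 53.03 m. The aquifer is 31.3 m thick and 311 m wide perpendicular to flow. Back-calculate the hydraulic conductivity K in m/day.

Cross-sectional area A = 311 × 31.3 = 9734 m².
Hydraulic gradient i = (56.66 − 53.03) / 1640 = 3.63 / 1640 = 0.002213.
From Q = K·A·i, K = Q / (A·i) = 34000 / (9734 × 0.002213) = 1578 m/day.

1580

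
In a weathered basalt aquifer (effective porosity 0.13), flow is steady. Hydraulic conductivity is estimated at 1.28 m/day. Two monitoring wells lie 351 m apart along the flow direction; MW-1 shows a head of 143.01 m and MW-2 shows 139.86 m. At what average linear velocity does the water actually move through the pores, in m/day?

0.0884

Hydraulic gradient i = (143.01 − 139.86) / 351 = 3.15 / 351 = 0.008974.
Darcy flux q = K · i = 1.280 × 0.008974 = 0.01149 m/day.
Seepage velocity v = q / n_e = 0.01149 / 0.13 = 0.08836 m/day.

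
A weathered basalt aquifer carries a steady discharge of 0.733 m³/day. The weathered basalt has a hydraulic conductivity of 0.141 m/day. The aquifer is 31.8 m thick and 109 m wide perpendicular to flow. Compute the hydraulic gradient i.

0.00150

Cross-sectional area A = 109 × 31.8 = 3466 m².
From Q = K·A·i, i = Q / (K·A) = 0.733 / (0.1410 × 3466) = 0.001500.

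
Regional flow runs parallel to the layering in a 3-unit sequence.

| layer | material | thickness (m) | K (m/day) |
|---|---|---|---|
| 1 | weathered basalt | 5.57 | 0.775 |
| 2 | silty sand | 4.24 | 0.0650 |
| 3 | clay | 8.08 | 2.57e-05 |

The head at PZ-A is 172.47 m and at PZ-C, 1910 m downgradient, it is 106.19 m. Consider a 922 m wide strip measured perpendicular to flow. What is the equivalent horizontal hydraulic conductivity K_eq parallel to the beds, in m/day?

0.257

Flow is parallel to layering, so each bed carries its own Darcy discharge and the transmissivities add.
Σ(K_i·b_i) = 0.775×5.57 + 0.0650×4.24 + 2.57e-05×8.08 = 4.593 m²/day.
Total thickness b = 17.89 m, so K_eq = Σ(K_i·b_i)/b = 0.2567 m/day.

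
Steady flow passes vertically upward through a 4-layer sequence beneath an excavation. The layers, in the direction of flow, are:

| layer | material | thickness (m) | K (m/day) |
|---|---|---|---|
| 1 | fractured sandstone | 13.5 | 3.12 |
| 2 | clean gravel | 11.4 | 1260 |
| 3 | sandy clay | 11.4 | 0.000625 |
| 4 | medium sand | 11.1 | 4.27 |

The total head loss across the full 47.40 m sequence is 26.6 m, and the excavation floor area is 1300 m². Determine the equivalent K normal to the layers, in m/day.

0.00260

Flow is perpendicular to layering, so the layers act in series and the equivalent K is the thickness-weighted harmonic mean.
Total thickness L = 13.5 + 11.4 + 11.4 + 11.1 = 47.40 m.
Σ(b_i/K_i) = 13.5/3.12 + 11.4/1260 + 11.4/0.000625 + 11.1/4.27 = 18247 d.
K_eq = L / Σ(b_i/K_i) = 47.40 / 18247 = 0.002598 m/day.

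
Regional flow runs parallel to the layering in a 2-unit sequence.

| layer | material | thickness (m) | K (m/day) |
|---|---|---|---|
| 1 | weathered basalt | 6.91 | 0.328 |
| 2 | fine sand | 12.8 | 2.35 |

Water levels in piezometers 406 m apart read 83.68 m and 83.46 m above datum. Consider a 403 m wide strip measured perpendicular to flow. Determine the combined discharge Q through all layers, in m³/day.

Flow is parallel to layering, so each bed carries its own Darcy discharge and the transmissivities add.
Σ(K_i·b_i) = 0.328×6.91 + 2.35×12.8 = 32.35 m²/day.
Hydraulic gradient i = (83.68 − 83.46) / 406 = 0.22 / 406 = 0.0005419.
Q = Σ(K_i·b_i) · W · i = 32.35 × 403 × 0.0005419 = 7.064 m³/day.

7.06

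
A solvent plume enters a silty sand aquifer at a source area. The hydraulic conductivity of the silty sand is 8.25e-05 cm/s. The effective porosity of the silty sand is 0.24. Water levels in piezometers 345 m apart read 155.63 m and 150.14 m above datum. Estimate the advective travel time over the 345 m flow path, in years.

200

Convert K: 8.25e-05 cm/s × 864 = 0.07128 m/day.
Hydraulic gradient i = (155.63 − 150.14) / 345 = 5.49 / 345 = 0.01591.
Darcy flux q = K · i = 0.07128 × 0.01591 = 0.001134 m/day.
Seepage velocity v = q / n_e = 0.001134 / 0.24 = 0.004726 m/day.
Travel time t = L / v = 345 / 0.004726 = 72998 days = 199.9 years.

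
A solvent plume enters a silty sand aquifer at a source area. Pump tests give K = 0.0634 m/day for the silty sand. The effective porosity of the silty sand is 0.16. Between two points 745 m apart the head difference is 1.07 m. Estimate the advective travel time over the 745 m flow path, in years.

Hydraulic gradient i = Δh / L = 1.07 / 745 = 0.001436.
Darcy flux q = K · i = 0.06340 × 0.001436 = 9.106e-05 m/day.
Seepage velocity v = q / n_e = 9.106e-05 / 0.16 = 0.0005691 m/day.
Travel time t = L / v = 745 / 0.0005691 = 1.309e+06 days = 3584 years.

3580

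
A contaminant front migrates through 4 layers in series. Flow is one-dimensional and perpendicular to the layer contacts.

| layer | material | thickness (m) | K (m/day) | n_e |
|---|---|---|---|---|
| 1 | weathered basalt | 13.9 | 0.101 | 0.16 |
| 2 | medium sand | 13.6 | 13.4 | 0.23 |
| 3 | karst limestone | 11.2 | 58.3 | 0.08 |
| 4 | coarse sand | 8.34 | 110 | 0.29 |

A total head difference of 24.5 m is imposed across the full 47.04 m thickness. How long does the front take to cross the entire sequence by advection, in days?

49.1

With flow normal to the layers, continuity requires the same specific discharge q through every layer.
Σ(b_i/K_i) = 13.9/0.101 + 13.6/13.4 + 11.2/58.3 + 8.34/110 = 138.9 d.
q = Δh / Σ(b_i/K_i) = 24.5 / 138.9 = 0.1764 m/day.
In each layer the seepage velocity is v_i = q/n_i, so the layer transit time is t_i = b_i·n_i / q:
  layer 1 (weathered basalt): t_1 = 13.9 × 0.16 / 0.1764 = 12.61 d
  layer 2 (medium sand): t_2 = 13.6 × 0.23 / 0.1764 = 17.73 d
  layer 3 (karst limestone): t_3 = 11.2 × 0.08 / 0.1764 = 5.080 d
  layer 4 (coarse sand): t_4 = 8.34 × 0.29 / 0.1764 = 13.71 d
Total t = Σ t_i = 49.14 days.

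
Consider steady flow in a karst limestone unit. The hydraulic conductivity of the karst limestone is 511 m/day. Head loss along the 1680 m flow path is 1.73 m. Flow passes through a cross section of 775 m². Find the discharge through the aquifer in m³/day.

Hydraulic gradient i = Δh / L = 1.73 / 1680 = 0.001030.
Darcy's law: Q = K · A · i = 511.0 × 775.0 × 0.001030 = 407.8 m³/day.

408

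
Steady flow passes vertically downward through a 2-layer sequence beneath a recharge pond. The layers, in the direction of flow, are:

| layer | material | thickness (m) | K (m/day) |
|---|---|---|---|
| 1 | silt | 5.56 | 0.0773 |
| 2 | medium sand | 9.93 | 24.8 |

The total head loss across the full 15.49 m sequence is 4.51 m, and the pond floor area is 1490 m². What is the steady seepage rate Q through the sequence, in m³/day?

92.9

Flow is perpendicular to layering, so the layers act in series and the equivalent K is the thickness-weighted harmonic mean.
Total thickness L = 5.56 + 9.93 = 15.49 m.
Σ(b_i/K_i) = 5.56/0.0773 + 9.93/24.8 = 72.33 d.
K_eq = L / Σ(b_i/K_i) = 15.49 / 72.33 = 0.2142 m/day.
Q = K_eq · A · (Δh/L) = 0.2142 × 1490 × (4.51/15.49) = 92.91 m³/day.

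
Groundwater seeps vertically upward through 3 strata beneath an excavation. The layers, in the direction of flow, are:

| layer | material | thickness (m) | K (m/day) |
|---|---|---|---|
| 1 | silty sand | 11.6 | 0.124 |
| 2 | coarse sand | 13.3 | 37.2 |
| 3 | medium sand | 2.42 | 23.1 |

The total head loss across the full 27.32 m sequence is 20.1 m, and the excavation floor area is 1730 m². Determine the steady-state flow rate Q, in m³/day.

Flow is perpendicular to layering, so the layers act in series and the equivalent K is the thickness-weighted harmonic mean.
Total thickness L = 11.6 + 13.3 + 2.42 = 27.32 m.
Σ(b_i/K_i) = 11.6/0.124 + 13.3/37.2 + 2.42/23.1 = 94.01 d.
K_eq = L / Σ(b_i/K_i) = 27.32 / 94.01 = 0.2906 m/day.
Q = K_eq · A · (Δh/L) = 0.2906 × 1730 × (20.1/27.32) = 369.9 m³/day.

370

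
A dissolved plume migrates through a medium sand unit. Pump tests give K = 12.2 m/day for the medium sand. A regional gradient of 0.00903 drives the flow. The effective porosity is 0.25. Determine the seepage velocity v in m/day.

0.441

Hydraulic gradient i = 0.00903.
Darcy flux q = K · i = 12.20 × 0.009030 = 0.1102 m/day.
Seepage velocity v = q / n_e = 0.1102 / 0.25 = 0.4407 m/day.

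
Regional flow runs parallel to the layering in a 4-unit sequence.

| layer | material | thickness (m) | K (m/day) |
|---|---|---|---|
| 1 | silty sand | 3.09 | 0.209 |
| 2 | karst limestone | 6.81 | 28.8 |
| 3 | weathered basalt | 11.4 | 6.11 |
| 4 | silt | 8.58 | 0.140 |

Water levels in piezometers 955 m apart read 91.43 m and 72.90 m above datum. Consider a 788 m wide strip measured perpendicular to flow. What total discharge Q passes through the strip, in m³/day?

4090

Flow is parallel to layering, so each bed carries its own Darcy discharge and the transmissivities add.
Σ(K_i·b_i) = 0.209×3.09 + 28.8×6.81 + 6.11×11.4 + 0.140×8.58 = 267.6 m²/day.
Hydraulic gradient i = (91.43 − 72.90) / 955 = 18.53 / 955 = 0.01940.
Q = Σ(K_i·b_i) · W · i = 267.6 × 788 × 0.01940 = 4092 m³/day.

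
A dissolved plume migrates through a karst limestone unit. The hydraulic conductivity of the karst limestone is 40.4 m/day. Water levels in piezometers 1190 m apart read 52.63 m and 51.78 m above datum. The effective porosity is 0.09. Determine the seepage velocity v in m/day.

0.321

Hydraulic gradient i = (52.63 − 51.78) / 1190 = 0.85 / 1190 = 0.0007143.
Darcy flux q = K · i = 40.40 × 0.0007143 = 0.02886 m/day.
Seepage velocity v = q / n_e = 0.02886 / 0.09 = 0.3206 m/day.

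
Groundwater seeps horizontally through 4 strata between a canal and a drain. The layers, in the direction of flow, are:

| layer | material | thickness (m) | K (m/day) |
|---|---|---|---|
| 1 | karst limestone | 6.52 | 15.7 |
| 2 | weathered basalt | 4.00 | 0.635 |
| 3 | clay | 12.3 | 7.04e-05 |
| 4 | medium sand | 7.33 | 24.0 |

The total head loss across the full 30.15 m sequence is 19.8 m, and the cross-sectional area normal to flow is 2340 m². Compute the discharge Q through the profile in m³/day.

Flow is perpendicular to layering, so the layers act in series and the equivalent K is the thickness-weighted harmonic mean.
Total thickness L = 6.52 + 4.00 + 12.3 + 7.33 = 30.15 m.
Σ(b_i/K_i) = 6.52/15.7 + 4.00/0.635 + 12.3/7.04e-05 + 7.33/24.0 = 1.747e+05 d.
K_eq = L / Σ(b_i/K_i) = 30.15 / 1.747e+05 = 0.0001726 m/day.
Q = K_eq · A · (Δh/L) = 0.0001726 × 2340 × (19.8/30.15) = 0.2652 m³/day.

0.265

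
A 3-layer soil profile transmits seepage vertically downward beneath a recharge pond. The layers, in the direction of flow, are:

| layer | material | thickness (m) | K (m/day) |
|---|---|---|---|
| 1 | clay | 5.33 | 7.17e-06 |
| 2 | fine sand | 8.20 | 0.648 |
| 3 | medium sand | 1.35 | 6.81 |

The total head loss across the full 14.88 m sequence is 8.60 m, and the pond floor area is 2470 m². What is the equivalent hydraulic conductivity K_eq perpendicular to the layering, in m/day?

Flow is perpendicular to layering, so the layers act in series and the equivalent K is the thickness-weighted harmonic mean.
Total thickness L = 5.33 + 8.20 + 1.35 = 14.88 m.
Σ(b_i/K_i) = 5.33/7.17e-06 + 8.20/0.648 + 1.35/6.81 = 7.434e+05 d.
K_eq = L / Σ(b_i/K_i) = 14.88 / 7.434e+05 = 2.002e-05 m/day.

2.00e-05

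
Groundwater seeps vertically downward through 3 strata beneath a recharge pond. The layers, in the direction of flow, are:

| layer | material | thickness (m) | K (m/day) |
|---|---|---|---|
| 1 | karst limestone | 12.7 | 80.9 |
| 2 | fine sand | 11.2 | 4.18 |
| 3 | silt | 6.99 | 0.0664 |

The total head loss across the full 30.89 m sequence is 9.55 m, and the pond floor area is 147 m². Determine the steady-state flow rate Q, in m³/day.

13.0

Flow is perpendicular to layering, so the layers act in series and the equivalent K is the thickness-weighted harmonic mean.
Total thickness L = 12.7 + 11.2 + 6.99 = 30.89 m.
Σ(b_i/K_i) = 12.7/80.9 + 11.2/4.18 + 6.99/0.0664 = 108.1 d.
K_eq = L / Σ(b_i/K_i) = 30.89 / 108.1 = 0.2857 m/day.
Q = K_eq · A · (Δh/L) = 0.2857 × 147 × (9.55/30.89) = 12.99 m³/day.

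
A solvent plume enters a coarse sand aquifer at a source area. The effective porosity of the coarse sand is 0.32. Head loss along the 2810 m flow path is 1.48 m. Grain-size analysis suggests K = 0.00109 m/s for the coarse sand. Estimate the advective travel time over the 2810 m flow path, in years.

Convert K: 0.00109 m/s × 86400 = 94.18 m/day.
Hydraulic gradient i = Δh / L = 1.48 / 2810 = 0.0005267.
Darcy flux q = K · i = 94.18 × 0.0005267 = 0.04960 m/day.
Seepage velocity v = q / n_e = 0.04960 / 0.32 = 0.1550 m/day.
Travel time t = L / v = 2810 / 0.1550 = 18128 days = 49.63 years.

49.6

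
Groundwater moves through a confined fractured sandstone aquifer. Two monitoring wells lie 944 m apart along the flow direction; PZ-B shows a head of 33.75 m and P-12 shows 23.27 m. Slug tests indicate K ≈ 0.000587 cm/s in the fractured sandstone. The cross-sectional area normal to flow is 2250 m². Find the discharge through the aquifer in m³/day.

Convert K: 0.000587 cm/s × 864 = 0.5072 m/day.
Hydraulic gradient i = (33.75 − 23.27) / 944 = 10.48 / 944 = 0.01110.
Darcy's law: Q = K · A · i = 0.5072 × 2250 × 0.01110 = 12.67 m³/day.

12.7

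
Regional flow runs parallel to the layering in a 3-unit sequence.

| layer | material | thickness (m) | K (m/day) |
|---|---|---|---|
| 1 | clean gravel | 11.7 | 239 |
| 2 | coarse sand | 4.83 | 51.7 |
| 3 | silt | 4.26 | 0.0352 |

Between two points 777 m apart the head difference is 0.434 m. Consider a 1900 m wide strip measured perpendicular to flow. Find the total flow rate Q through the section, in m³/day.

3230

Flow is parallel to layering, so each bed carries its own Darcy discharge and the transmissivities add.
Σ(K_i·b_i) = 239×11.7 + 51.7×4.83 + 0.0352×4.26 = 3046 m²/day.
Hydraulic gradient i = Δh / L = 0.434 / 777 = 0.0005586.
Q = Σ(K_i·b_i) · W · i = 3046 × 1900 × 0.0005586 = 3233 m³/day.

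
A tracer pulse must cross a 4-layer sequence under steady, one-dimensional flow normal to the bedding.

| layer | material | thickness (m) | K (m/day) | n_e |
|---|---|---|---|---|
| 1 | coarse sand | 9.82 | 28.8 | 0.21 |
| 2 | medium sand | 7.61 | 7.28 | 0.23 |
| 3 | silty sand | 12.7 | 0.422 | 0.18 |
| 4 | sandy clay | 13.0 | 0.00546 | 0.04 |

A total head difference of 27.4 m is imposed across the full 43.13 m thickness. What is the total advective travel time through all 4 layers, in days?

With flow normal to the layers, continuity requires the same specific discharge q through every layer.
Σ(b_i/K_i) = 9.82/28.8 + 7.61/7.28 + 12.7/0.422 + 13.0/0.00546 = 2412 d.
q = Δh / Σ(b_i/K_i) = 27.4 / 2412 = 0.01136 m/day.
In each layer the seepage velocity is v_i = q/n_i, so the layer transit time is t_i = b_i·n_i / q:
  layer 1 (coarse sand): t_1 = 9.82 × 0.21 / 0.01136 = 181.6 d
  layer 2 (medium sand): t_2 = 7.61 × 0.23 / 0.01136 = 154.1 d
  layer 3 (silty sand): t_3 = 12.7 × 0.18 / 0.01136 = 201.3 d
  layer 4 (sandy clay): t_4 = 13.0 × 0.04 / 0.01136 = 45.78 d
Total t = Σ t_i = 582.7 days.

583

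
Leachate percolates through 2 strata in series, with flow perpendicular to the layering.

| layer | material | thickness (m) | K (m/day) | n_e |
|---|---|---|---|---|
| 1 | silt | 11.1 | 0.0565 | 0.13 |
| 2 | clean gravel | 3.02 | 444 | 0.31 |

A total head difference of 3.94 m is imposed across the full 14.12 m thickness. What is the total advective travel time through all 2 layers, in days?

With flow normal to the layers, continuity requires the same specific discharge q through every layer.
Σ(b_i/K_i) = 11.1/0.0565 + 3.02/444 = 196.5 d.
q = Δh / Σ(b_i/K_i) = 3.94 / 196.5 = 0.02005 m/day.
In each layer the seepage velocity is v_i = q/n_i, so the layer transit time is t_i = b_i·n_i / q:
  layer 1 (silt): t_1 = 11.1 × 0.13 / 0.02005 = 71.95 d
  layer 2 (clean gravel): t_2 = 3.02 × 0.31 / 0.02005 = 46.68 d
Total t = Σ t_i = 118.6 days.

119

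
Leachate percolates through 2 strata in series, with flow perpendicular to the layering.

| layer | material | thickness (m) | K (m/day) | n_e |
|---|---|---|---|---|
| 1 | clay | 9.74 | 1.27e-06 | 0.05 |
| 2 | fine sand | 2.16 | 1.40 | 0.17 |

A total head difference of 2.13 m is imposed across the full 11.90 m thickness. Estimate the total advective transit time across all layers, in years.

With flow normal to the layers, continuity requires the same specific discharge q through every layer.
Σ(b_i/K_i) = 9.74/1.27e-06 + 2.16/1.40 = 7.669e+06 d.
q = Δh / Σ(b_i/K_i) = 2.13 / 7.669e+06 = 2.777e-07 m/day.
In each layer the seepage velocity is v_i = q/n_i, so the layer transit time is t_i = b_i·n_i / q:
  layer 1 (clay): t_1 = 9.74 × 0.05 / 2.777e-07 = 1.753e+06 d
  layer 2 (fine sand): t_2 = 2.16 × 0.17 / 2.777e-07 = 1.322e+06 d
Total t = Σ t_i = 3.076e+06 days = 8421 years.

8420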